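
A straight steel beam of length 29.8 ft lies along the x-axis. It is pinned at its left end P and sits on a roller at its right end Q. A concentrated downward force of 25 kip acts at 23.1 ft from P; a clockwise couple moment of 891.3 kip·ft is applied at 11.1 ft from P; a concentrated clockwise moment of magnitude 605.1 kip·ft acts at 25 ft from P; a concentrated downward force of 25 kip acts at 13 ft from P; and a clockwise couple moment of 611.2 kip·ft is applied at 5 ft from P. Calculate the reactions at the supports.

P_x = 0, P_y = -51.01 kip, Q_y = 101.0 kip

Taking moments about P: Q_y·29.8 − 25·23.1 − 891.3 − 605.1 − 25·13 − 611.2 = 0 → Q_y = 3010.1/29.8 = 101.01 ≈ 101.0 kip.
ΣF_y = 0: P_y + 101.01 − 25 − 25 = 0 → P_y = -51.01 kip.
ΣF_x = 0: no horizontal applied forces, so P_x = 0.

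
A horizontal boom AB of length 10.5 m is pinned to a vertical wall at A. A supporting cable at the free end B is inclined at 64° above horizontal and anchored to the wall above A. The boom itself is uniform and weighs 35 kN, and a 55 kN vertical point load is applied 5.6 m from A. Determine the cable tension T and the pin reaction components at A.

ΣM about A: T·sin64°·10.5 − 35·5.25 − 55·5.6 = 0 → T = 491.75/(10.5·0.898794) = 52.1069 ≈ 52.11 kN.
ΣF_x = 0: A_x − T·cos64° = 0 → A_x = 52.1069 × 0.438371 = 22.84 kN.
ΣF_y = 0: A_y + T·sin64° − 35 − 55 = 0 → A_y = 90 − 52.1069 × 0.898794 = 43.17 kN.

T = 52.11 kN, A_x = 22.84 kN, A_y = 43.17 kN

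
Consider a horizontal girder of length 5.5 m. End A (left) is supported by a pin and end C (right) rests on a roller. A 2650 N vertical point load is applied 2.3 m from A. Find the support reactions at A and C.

ΣM about A: C_y·5.5 − 2650·2.3 = 0 → C_y = 6095/5.5 = 1108.18 ≈ 1108 N.
ΣF_y = 0: A_y + 1108.18 − 2650 = 0 → A_y = 1542 N.
ΣF_x = 0: no horizontal applied forces, so A_x = 0.

A_x = 0, A_y = 1542 N, C_y = 1108 N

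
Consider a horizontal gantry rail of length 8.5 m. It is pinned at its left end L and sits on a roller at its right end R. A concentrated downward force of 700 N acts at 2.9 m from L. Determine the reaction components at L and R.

L_x = 0, L_y = 461.2 N, R_y = 238.8 N

ΣM about L: R_y·8.5 − 700·2.9 = 0 → R_y = 2030/8.5 = 238.824 ≈ 238.8 N.
ΣF_y = 0: L_y + 238.824 − 700 = 0 → L_y = 461.2 N.
ΣF_x = 0: no horizontal applied forces, so L_x = 0.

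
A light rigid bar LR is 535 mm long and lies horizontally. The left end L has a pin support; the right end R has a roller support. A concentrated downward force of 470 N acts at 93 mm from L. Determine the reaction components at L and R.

L_x = 0, L_y = 388.3 N, R_y = 81.70 N

Moments about L: R_y·535 − 470·93 = 0 → R_y = 43710/535 = 81.7009 ≈ 81.70 N.
ΣF_y = 0: L_y + 81.7009 − 470 = 0 → L_y = 388.3 N.
ΣF_x = 0: no horizontal applied forces, so L_x = 0.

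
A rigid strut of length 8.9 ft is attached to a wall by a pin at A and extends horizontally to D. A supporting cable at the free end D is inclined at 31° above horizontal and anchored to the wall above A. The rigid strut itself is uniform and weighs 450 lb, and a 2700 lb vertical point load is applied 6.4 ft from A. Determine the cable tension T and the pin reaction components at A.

T = 4207 lb, A_x = 3606 lb, A_y = 983.4 lb

ΣM about A: T·sin31°·8.9 − 450·4.45 − 2700·6.4 = 0 → T = 19282.5/(8.9·0.515038) = 4206.63 ≈ 4207 lb.
ΣF_x = 0: A_x − T·cos31° = 0 → A_x = 4206.63 × 0.857167 = 3606 lb.
ΣF_y = 0: A_y + T·sin31° − 450 − 2700 = 0 → A_y = 3150 − 4206.63 × 0.515038 = 983.4 lb.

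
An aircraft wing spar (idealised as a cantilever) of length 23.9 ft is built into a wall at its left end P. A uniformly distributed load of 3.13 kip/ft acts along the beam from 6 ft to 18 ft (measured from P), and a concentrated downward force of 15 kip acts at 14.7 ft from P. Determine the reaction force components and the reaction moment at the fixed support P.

P_x = 0, P_y = 52.56 kip, M_P = 671.2 kip·ft

Resultant of the distributed load: 3.13 × 12 = 37.56 kip at 12 ft from P.
ΣF_x = 0: P_x = 0.
ΣF_y = 0: P_y − 3.13·12 − 15 = 0 → P_y = 52.56 kip.
ΣM about P: M_P − (3.13·12)·12 − 15·14.7 = 0 → M_P = 671.2 kip·ft.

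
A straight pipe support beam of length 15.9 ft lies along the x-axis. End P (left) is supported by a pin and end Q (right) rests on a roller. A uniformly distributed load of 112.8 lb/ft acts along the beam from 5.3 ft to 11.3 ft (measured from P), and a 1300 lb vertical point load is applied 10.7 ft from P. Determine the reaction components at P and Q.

Resultant of the distributed load: 112.8 × 6 = 676.8 lb at 8.3 ft from P.
Moments about P: Q_y·15.9 − (112.8·6)·8.3 − 1300·10.7 = 0 → Q_y = 19527.44/15.9 = 1228.14 ≈ 1228 lb.
ΣF_y = 0: P_y + 1228.14 − 112.8·6 − 1300 = 0 → P_y = 748.7 lb.
ΣF_x = 0: no horizontal applied forces, so P_x = 0.

P_x = 0, P_y = 748.7 lb, Q_y = 1228 lb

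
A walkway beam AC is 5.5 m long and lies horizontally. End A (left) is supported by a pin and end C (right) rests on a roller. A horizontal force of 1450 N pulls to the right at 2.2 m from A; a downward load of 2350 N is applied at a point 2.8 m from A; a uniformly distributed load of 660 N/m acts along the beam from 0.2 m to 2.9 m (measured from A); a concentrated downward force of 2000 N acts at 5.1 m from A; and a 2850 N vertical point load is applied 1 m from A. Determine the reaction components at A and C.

Resultant of the distributed load: 660 × 2.7 = 1782 N at 1.55 m from A.
Moments about A: C_y·5.5 − 2350·2.8 − (660·2.7)·1.55 − 2000·5.1 − 2850·1 = 0 → C_y = 22392.1/5.5 = 4071.29 ≈ 4071 N.
ΣF_y = 0: A_y + 4071.29 − 2350 − 660·2.7 − 2000 − 2850 = 0 → A_y = 4911 N.
ΣF_x = 0: A_x + 1450 = 0 → A_x = -1450 N.

A_x = -1450 N, A_y = 4911 N, C_y = 4071 N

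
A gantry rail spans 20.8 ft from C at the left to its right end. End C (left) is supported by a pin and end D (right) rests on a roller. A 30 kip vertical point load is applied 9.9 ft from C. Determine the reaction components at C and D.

ΣM about C: D_y·20.8 − 30·9.9 = 0 → D_y = 297/20.8 = 14.2788 ≈ 14.28 kip.
ΣF_y = 0: C_y + 14.2788 − 30 = 0 → C_y = 15.72 kip.
ΣF_x = 0: no horizontal applied forces, so C_x = 0.

C_x = 0, C_y = 15.72 kip, D_y = 14.28 kip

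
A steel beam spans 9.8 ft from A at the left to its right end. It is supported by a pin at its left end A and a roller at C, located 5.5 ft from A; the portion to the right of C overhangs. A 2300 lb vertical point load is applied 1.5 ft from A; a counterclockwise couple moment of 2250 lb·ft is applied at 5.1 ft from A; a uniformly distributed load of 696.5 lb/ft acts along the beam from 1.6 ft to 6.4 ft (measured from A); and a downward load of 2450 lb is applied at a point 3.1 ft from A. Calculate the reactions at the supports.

A_x = 0, A_y = 4063 lb, C_y = 4031 lb

Resultant of the distributed load: 696.5 × 4.8 = 3343.2 lb at 4 ft from A.
Moments about A: C_y·5.5 − 2300·1.5 + 2250 − (696.5·4.8)·4 − 2450·3.1 = 0 → C_y = 22167.8/5.5 = 4030.51 ≈ 4031 lb.
ΣF_y = 0: A_y + 4030.51 − 2300 − 696.5·4.8 − 2450 = 0 → A_y = 4063 lb.
ΣF_x = 0: no horizontal applied forces, so A_x = 0.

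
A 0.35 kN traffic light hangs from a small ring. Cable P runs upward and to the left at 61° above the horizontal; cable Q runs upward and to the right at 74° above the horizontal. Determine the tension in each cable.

ΣF_x = 0: −T_P·cos61° + T_Q·cos74° = 0 → T_Q = 1.75887·T_P.
ΣF_y = 0: T_P·sin61° + T_Q·sin74° = 0.35.
Substitute: T_P·(0.87462 + 1.75887·0.961262) = 0.35 → T_P = 0.136433 ≈ 0.1364 kN.
Then T_Q = 1.75887 × 0.136433 = 0.2400 kN.

T_P = 0.1364 kN, T_Q = 0.2400 kN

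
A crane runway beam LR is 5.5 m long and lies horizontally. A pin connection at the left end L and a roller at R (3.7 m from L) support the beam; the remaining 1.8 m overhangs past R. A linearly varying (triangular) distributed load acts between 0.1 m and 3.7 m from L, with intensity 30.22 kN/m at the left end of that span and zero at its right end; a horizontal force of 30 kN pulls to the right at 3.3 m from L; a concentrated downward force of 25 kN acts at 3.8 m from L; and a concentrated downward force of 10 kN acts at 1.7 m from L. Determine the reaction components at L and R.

Resultant of the triangular load: ½ × 30.22 × 3.6 = 54.396 kN, acting at 1.3 m from L (one-third of the span from the peak).
Taking moments about L: R_y·3.7 − (½·30.22·3.6)·1.3 − 25·3.8 − 10·1.7 = 0 → R_y = 182.7148/3.7 = 49.3824 ≈ 49.38 kN.
ΣF_y = 0: L_y + 49.3824 − ½·30.22·3.6 − 25 − 10 = 0 → L_y = 40.01 kN.
ΣF_x = 0: L_x + 30 = 0 → L_x = -30.00 kN.

L_x = -30.00 kN, L_y = 40.01 kN, R_y = 49.38 kN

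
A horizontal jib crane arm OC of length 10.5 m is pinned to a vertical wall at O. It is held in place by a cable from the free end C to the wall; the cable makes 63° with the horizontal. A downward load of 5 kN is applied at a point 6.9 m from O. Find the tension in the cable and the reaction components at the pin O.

T = 3.688 kN, O_x = 1.674 kN, O_y = 1.714 kN

ΣM about O: T·sin63°·10.5 − 5·6.9 = 0 → T = 34.5/(10.5·0.891007) = 3.68764 ≈ 3.688 kN.
ΣF_x = 0: O_x − T·cos63° = 0 → O_x = 3.68764 × 0.45399 = 1.674 kN.
ΣF_y = 0: O_y + T·sin63° − 5 = 0 → O_y = 5 − 3.68764 × 0.891007 = 1.714 kN.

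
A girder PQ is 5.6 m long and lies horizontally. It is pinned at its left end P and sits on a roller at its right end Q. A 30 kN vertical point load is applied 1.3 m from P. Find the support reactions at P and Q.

Moments about P: Q_y·5.6 − 30·1.3 = 0 → Q_y = 39/5.6 = 6.96429 ≈ 6.964 kN.
ΣF_y = 0: P_y + 6.96429 − 30 = 0 → P_y = 23.04 kN.
ΣF_x = 0: no horizontal applied forces, so P_x = 0.

P_x = 0, P_y = 23.04 kN, Q_y = 6.964 kN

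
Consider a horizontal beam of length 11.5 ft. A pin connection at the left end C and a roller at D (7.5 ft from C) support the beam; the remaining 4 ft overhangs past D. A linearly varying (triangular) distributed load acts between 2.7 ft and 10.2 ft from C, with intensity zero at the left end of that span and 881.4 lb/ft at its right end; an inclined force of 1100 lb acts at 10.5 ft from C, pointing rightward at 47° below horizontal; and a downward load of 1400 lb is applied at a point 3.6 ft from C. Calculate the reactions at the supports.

C_x = -750.2 lb, C_y = 318.1 lb, D_y = 5192 lb

Resultant of the triangular load: ½ × 881.4 × 7.5 = 3305.25 lb, acting at 7.7 ft from C (one-third of the span from the peak).
ΣM about C: D_y·7.5 − (½·881.4·7.5)·7.7 − 1100·sin47°·10.5 − 1400·3.6 = 0 → D_y = 38937.6/7.5 = 5191.68 ≈ 5192 lb.
ΣF_y = 0: C_y + 5191.68 − ½·881.4·7.5 − 1100·sin47° − 1400 = 0 → C_y = 318.1 lb.
ΣF_x = 0: C_x + 1100·cos47° = 0 → C_x = -750.2 lb.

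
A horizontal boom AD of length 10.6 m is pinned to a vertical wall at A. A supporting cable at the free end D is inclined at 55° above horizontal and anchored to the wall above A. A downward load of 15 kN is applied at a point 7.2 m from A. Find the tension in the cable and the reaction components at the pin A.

T = 12.44 kN, A_x = 7.134 kN, A_y = 4.811 kN

ΣM about A: T·sin55°·10.6 − 15·7.2 = 0 → T = 108/(10.6·0.819152) = 12.4381 ≈ 12.44 kN.
ΣF_x = 0: A_x − T·cos55° = 0 → A_x = 12.4381 × 0.573576 = 7.134 kN.
ΣF_y = 0: A_y + T·sin55° − 15 = 0 → A_y = 15 − 12.4381 × 0.819152 = 4.811 kN.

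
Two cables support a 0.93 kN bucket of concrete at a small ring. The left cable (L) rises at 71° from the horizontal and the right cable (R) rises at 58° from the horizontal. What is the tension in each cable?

T_L = 0.6341 kN, T_R = 0.3896 kN

ΣF_x = 0: −T_L·cos71° + T_R·cos58° = 0 → T_R = 0.614373·T_L.
ΣF_y = 0: T_L·sin71° + T_R·sin58° = 0.93.
Substitute: T_L·(0.945519 + 0.614373·0.848048) = 0.93 → T_L = 0.634147 ≈ 0.6341 kN.
Then T_R = 0.614373 × 0.634147 = 0.3896 kN.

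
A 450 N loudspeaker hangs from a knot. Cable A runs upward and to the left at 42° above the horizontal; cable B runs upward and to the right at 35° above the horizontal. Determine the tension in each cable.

T_A = 378.3 N, T_B = 343.2 N

ΣF_x = 0: −T_A·cos42° + T_B·cos35° = 0 → T_B = 0.907212·T_A.
ΣF_y = 0: T_A·sin42° + T_B·sin35° = 450.
Substitute: T_A·(0.669131 + 0.907212·0.573576) = 450 → T_A = 378.315 ≈ 378.3 N.
Then T_B = 0.907212 × 378.315 = 343.2 N.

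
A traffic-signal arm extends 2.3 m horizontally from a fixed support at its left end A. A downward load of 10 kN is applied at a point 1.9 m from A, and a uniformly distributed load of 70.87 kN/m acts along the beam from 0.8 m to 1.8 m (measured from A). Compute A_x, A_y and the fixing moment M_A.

Resultant of the distributed load: 70.87 × 1 = 70.87 kN at 1.3 m from A.
ΣF_x = 0: A_x = 0.
ΣF_y = 0: A_y − 10 − 70.87·1 = 0 → A_y = 80.87 kN.
ΣM about A: M_A − 10·1.9 − (70.87·1)·1.3 = 0 → M_A = 111.1 kN·m.

A_x = 0, A_y = 80.87 kN, M_A = 111.1 kN·m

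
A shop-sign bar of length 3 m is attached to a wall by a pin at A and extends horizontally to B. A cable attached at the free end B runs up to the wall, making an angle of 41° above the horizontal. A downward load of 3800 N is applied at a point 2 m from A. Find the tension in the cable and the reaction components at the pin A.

ΣM about A: T·sin41°·3 − 3800·2 = 0 → T = 7600/(3·0.656059) = 3861.44 ≈ 3861 N.
ΣF_x = 0: A_x − T·cos41° = 0 → A_x = 3861.44 × 0.75471 = 2914 N.
ΣF_y = 0: A_y + T·sin41° − 3800 = 0 → A_y = 3800 − 3861.44 × 0.656059 = 1267 N.

T = 3861 N, A_x = 2914 N, A_y = 1267 N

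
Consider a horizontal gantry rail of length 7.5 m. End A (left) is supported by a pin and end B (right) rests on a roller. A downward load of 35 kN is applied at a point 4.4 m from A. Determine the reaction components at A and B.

A_x = 0, A_y = 14.47 kN, B_y = 20.53 kN

Moments about A: B_y·7.5 − 35·4.4 = 0 → B_y = 154/7.5 = 20.5333 ≈ 20.53 kN.
ΣF_y = 0: A_y + 20.5333 − 35 = 0 → A_y = 14.47 kN.
ΣF_x = 0: no horizontal applied forces, so A_x = 0.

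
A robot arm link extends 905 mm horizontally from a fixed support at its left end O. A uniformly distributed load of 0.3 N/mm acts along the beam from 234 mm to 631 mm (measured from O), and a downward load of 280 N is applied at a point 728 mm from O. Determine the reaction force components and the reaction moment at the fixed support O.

O_x = 0, O_y = 399.1 N, M_O = 255400 N·mm

Resultant of the distributed load: 0.3 × 397 = 119.1 N at 432.5 mm from O.
ΣF_x = 0: O_x = 0.
ΣF_y = 0: O_y − 0.3·397 − 280 = 0 → O_y = 399.1 N.
ΣM about O: M_O − (0.3·397)·432.5 − 280·728 = 0 → M_O = 255400 N·mm.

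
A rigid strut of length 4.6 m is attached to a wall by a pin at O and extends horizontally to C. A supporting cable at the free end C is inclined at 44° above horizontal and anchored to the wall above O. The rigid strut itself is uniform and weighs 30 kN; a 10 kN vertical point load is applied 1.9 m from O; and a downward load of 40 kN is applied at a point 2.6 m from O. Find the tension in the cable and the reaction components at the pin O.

ΣM about O: T·sin44°·4.6 − 30·2.3 − 10·1.9 − 40·2.6 = 0 → T = 192/(4.6·0.694658) = 60.0859 ≈ 60.09 kN.
ΣF_x = 0: O_x − T·cos44° = 0 → O_x = 60.0859 × 0.71934 = 43.22 kN.
ΣF_y = 0: O_y + T·sin44° − 30 − 10 − 40 = 0 → O_y = 80 − 60.0859 × 0.694658 = 38.26 kN.

T = 60.09 kN, O_x = 43.22 kN, O_y = 38.26 kN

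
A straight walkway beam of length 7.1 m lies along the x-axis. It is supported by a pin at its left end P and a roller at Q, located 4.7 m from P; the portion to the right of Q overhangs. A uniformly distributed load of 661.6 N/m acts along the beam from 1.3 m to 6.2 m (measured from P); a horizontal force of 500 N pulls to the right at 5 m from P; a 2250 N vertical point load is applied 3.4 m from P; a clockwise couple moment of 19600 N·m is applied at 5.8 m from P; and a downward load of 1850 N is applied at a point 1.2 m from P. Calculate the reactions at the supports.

P_x = -500.0 N, P_y = -1515 N, Q_y = 8857 N

Resultant of the distributed load: 661.6 × 4.9 = 3241.84 N at 3.75 m from P.
Taking moments about P: Q_y·4.7 − (661.6·4.9)·3.75 − 2250·3.4 − 19600 − 1850·1.2 = 0 → Q_y = 41626.9/4.7 = 8856.79 ≈ 8857 N.
ΣF_y = 0: P_y + 8856.79 − 661.6·4.9 − 2250 − 1850 = 0 → P_y = -1515 N.
ΣF_x = 0: P_x + 500 = 0 → P_x = -500.0 N.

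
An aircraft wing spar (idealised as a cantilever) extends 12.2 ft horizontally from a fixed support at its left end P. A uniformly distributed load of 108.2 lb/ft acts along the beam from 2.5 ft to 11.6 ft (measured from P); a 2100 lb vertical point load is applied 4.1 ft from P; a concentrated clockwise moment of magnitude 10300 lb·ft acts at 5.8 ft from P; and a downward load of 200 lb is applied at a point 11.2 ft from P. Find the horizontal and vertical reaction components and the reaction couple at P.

Resultant of the distributed load: 108.2 × 9.1 = 984.62 lb at 7.05 ft from P.
ΣF_x = 0: P_x = 0.
ΣF_y = 0: P_y − 108.2·9.1 − 2100 − 200 = 0 → P_y = 3285 lb.
ΣM about P: M_P − (108.2·9.1)·7.05 − 2100·4.1 − 10300 − 200·11.2 = 0 → M_P = 28090 lb·ft.

P_x = 0, P_y = 3285 lb, M_P = 28090 lb·ft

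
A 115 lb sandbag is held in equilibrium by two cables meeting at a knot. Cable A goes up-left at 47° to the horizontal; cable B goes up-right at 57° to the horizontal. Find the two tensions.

ΣF_x = 0: −T_A·cos47° + T_B·cos57° = 0 → T_B = 1.2522·T_A.
ΣF_y = 0: T_A·sin47° + T_B·sin57° = 115.
Substitute: T_A·(0.731354 + 1.2522·0.838671) = 115 → T_A = 64.551 ≈ 64.55 lb.
Then T_B = 1.2522 × 64.551 = 80.83 lb.

T_A = 64.55 lb, T_B = 80.83 lb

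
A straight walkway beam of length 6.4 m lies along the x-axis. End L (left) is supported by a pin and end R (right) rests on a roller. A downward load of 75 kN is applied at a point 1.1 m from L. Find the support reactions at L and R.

Moments about L: R_y·6.4 − 75·1.1 = 0 → R_y = 82.5/6.4 = 12.8906 ≈ 12.89 kN.
ΣF_y = 0: L_y + 12.8906 − 75 = 0 → L_y = 62.11 kN.
ΣF_x = 0: no horizontal applied forces, so L_x = 0.

L_x = 0, L_y = 62.11 kN, R_y = 12.89 kN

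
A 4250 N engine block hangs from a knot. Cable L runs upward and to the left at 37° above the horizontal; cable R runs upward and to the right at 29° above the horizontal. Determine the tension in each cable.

ΣF_x = 0: −T_L·cos37° + T_R·cos29° = 0 → T_R = 0.913123·T_L.
ΣF_y = 0: T_L·sin37° + T_R·sin29° = 4250.
Substitute: T_L·(0.601815 + 0.913123·0.48481) = 4250 → T_L = 4068.91 ≈ 4069 N.
Then T_R = 0.913123 × 4068.91 = 3715 N.

T_L = 4069 N, T_R = 3715 N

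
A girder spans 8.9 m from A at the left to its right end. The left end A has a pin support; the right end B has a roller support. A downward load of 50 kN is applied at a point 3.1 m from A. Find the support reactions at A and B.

A_x = 0, A_y = 32.58 kN, B_y = 17.42 kN

Moments about A: B_y·8.9 − 50·3.1 = 0 → B_y = 155/8.9 = 17.4157 ≈ 17.42 kN.
ΣF_y = 0: A_y + 17.4157 − 50 = 0 → A_y = 32.58 kN.
ΣF_x = 0: no horizontal applied forces, so A_x = 0.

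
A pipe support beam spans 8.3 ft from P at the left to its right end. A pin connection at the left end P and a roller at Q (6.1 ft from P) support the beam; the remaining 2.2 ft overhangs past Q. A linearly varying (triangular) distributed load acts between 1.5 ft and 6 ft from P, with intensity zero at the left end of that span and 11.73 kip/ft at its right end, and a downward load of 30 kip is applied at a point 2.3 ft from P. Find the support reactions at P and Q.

P_x = 0, P_y = 25.61 kip, Q_y = 30.78 kip

Resultant of the triangular load: ½ × 11.73 × 4.5 = 26.3925 kip, acting at 4.5 ft from P (one-third of the span from the peak).
Moments about P: Q_y·6.1 − (½·11.73·4.5)·4.5 − 30·2.3 = 0 → Q_y = 187.76625/6.1 = 30.7814 ≈ 30.78 kip.
ΣF_y = 0: P_y + 30.7814 − ½·11.73·4.5 − 30 = 0 → P_y = 25.61 kip.
ΣF_x = 0: no horizontal applied forces, so P_x = 0.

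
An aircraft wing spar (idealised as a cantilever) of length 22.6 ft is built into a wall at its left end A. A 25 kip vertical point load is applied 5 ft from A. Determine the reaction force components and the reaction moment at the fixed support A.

ΣF_x = 0: A_x = 0.
ΣF_y = 0: A_y − 25 = 0 → A_y = 25.00 kip.
ΣM about A: M_A − 25·5 = 0 → M_A = 125.0 kip·ft.

A_x = 0, A_y = 25.00 kip, M_A = 125.0 kip·ft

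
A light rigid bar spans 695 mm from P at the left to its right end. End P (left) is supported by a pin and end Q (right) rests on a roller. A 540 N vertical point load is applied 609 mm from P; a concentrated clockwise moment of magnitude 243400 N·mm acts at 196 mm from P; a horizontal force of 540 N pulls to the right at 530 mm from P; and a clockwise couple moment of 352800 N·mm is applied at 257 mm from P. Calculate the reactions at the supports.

P_x = -540.0 N, P_y = -791.0 N, Q_y = 1331 N

ΣM about P: Q_y·695 − 540·609 − 243400 − 352800 = 0 → Q_y = 925060/695 = 1331.02 ≈ 1331 N.
ΣF_y = 0: P_y + 1331.02 − 540 = 0 → P_y = -791.0 N.
ΣF_x = 0: P_x + 540 = 0 → P_x = -540.0 N.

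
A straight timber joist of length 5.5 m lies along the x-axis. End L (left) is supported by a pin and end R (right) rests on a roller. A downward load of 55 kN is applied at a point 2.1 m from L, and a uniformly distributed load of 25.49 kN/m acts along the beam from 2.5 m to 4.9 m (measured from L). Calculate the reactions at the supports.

L_x = 0, L_y = 54.02 kN, R_y = 62.15 kN

Resultant of the distributed load: 25.49 × 2.4 = 61.176 kN at 3.7 m from L.
Taking moments about L: R_y·5.5 − 55·2.1 − (25.49·2.4)·3.7 = 0 → R_y = 341.8512/5.5 = 62.1548 ≈ 62.15 kN.
ΣF_y = 0: L_y + 62.1548 − 55 − 25.49·2.4 = 0 → L_y = 54.02 kN.
ΣF_x = 0: no horizontal applied forces, so L_x = 0.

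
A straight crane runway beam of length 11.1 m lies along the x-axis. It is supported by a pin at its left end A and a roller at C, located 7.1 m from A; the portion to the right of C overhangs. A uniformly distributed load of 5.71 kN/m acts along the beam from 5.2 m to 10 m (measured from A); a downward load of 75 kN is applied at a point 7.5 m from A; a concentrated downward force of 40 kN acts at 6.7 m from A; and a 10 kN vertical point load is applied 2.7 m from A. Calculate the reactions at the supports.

Resultant of the distributed load: 5.71 × 4.8 = 27.408 kN at 7.6 m from A.
ΣM about A: C_y·7.1 − (5.71·4.8)·7.6 − 75·7.5 − 40·6.7 − 10·2.7 = 0 → C_y = 1065.8008/7.1 = 150.113 ≈ 150.1 kN.
ΣF_y = 0: A_y + 150.113 − 5.71·4.8 − 75 − 40 − 10 = 0 → A_y = 2.295 kN.
ΣF_x = 0: no horizontal applied forces, so A_x = 0.

A_x = 0, A_y = 2.295 kN, C_y = 150.1 kN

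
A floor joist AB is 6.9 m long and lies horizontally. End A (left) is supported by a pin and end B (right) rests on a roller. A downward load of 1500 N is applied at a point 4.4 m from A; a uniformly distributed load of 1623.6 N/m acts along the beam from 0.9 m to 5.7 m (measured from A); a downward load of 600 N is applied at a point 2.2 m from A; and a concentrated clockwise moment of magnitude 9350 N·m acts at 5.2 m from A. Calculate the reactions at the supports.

A_x = 0, A_y = 3663 N, B_y = 6230 N

Resultant of the distributed load: 1623.6 × 4.8 = 7793.28 N at 3.3 m from A.
Taking moments about A: B_y·6.9 − 1500·4.4 − (1623.6·4.8)·3.3 − 600·2.2 − 9350 = 0 → B_y = 42987.824/6.9 = 6230.12 ≈ 6230 N.
ΣF_y = 0: A_y + 6230.12 − 1500 − 1623.6·4.8 − 600 = 0 → A_y = 3663 N.
ΣF_x = 0: no horizontal applied forces, so A_x = 0.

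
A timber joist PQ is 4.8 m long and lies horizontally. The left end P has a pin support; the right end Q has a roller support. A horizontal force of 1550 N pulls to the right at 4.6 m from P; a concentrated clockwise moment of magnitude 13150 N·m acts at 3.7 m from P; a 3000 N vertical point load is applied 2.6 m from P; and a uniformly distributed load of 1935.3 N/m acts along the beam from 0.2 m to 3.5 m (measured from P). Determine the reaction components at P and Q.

Resultant of the distributed load: 1935.3 × 3.3 = 6386.49 N at 1.85 m from P.
ΣM about P: Q_y·4.8 − 13150 − 3000·2.6 − (1935.3·3.3)·1.85 = 0 → Q_y = 32765.0065/4.8 = 6826.04 ≈ 6826 N.
ΣF_y = 0: P_y + 6826.04 − 3000 − 1935.3·3.3 = 0 → P_y = 2560 N.
ΣF_x = 0: P_x + 1550 = 0 → P_x = -1550 N.

P_x = -1550 N, P_y = 2560 N, Q_y = 6826 N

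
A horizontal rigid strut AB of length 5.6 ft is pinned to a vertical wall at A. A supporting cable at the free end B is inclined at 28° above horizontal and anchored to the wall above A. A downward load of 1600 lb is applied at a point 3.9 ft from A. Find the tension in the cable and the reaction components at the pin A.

T = 2373 lb, A_x = 2096 lb, A_y = 485.7 lb

ΣM about A: T·sin28°·5.6 − 1600·3.9 = 0 → T = 6240/(5.6·0.469472) = 2373.49 ≈ 2373 lb.
ΣF_x = 0: A_x − T·cos28° = 0 → A_x = 2373.49 × 0.882948 = 2096 lb.
ΣF_y = 0: A_y + T·sin28° − 1600 = 0 → A_y = 1600 − 2373.49 × 0.469472 = 485.7 lb.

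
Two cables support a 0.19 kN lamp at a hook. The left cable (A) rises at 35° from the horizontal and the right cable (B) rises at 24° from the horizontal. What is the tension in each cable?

ΣF_x = 0: −T_A·cos35° + T_B·cos24° = 0 → T_B = 0.896674·T_A.
ΣF_y = 0: T_A·sin35° + T_B·sin24° = 0.19.
Substitute: T_A·(0.573576 + 0.896674·0.406737) = 0.19 → T_A = 0.202497 ≈ 0.2025 kN.
Then T_B = 0.896674 × 0.202497 = 0.1816 kN.

T_A = 0.2025 kN, T_B = 0.1816 kN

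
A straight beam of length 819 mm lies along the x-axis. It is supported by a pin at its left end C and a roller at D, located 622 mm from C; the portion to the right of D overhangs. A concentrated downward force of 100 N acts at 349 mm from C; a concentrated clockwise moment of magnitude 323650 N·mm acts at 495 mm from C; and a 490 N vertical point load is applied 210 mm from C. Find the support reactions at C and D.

C_x = 0, C_y = -151.9 N, D_y = 741.9 N

Moments about C: D_y·622 − 100·349 − 323650 − 490·210 = 0 → D_y = 461450/622 = 741.881 ≈ 741.9 N.
ΣF_y = 0: C_y + 741.881 − 100 − 490 = 0 → C_y = -151.9 N.
ΣF_x = 0: no horizontal applied forces, so C_x = 0.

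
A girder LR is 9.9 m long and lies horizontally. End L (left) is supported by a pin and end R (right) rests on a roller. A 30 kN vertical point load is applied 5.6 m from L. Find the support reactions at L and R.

L_x = 0, L_y = 13.03 kN, R_y = 16.97 kN

Moments about L: R_y·9.9 − 30·5.6 = 0 → R_y = 168/9.9 = 16.9697 ≈ 16.97 kN.
ΣF_y = 0: L_y + 16.9697 − 30 = 0 → L_y = 13.03 kN.
ΣF_x = 0: no horizontal applied forces, so L_x = 0.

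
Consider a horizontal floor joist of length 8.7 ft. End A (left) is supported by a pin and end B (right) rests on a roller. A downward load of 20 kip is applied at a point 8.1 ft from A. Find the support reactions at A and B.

Taking moments about A: B_y·8.7 − 20·8.1 = 0 → B_y = 162/8.7 = 18.6207 ≈ 18.62 kip.
ΣF_y = 0: A_y + 18.6207 − 20 = 0 → A_y = 1.379 kip.
ΣF_x = 0: no horizontal applied forces, so A_x = 0.

A_x = 0, A_y = 1.379 kip, B_y = 18.62 kip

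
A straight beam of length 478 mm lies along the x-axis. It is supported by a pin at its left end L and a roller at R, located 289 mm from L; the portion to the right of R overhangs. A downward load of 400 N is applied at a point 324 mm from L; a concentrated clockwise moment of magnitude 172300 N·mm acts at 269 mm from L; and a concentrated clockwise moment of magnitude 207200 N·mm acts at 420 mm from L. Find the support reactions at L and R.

L_x = 0, L_y = -1362 N, R_y = 1762 N

Taking moments about L: R_y·289 − 400·324 − 172300 − 207200 = 0 → R_y = 509100/289 = 1761.59 ≈ 1762 N.
ΣF_y = 0: L_y + 1761.59 − 400 = 0 → L_y = -1362 N.
ΣF_x = 0: no horizontal applied forces, so L_x = 0.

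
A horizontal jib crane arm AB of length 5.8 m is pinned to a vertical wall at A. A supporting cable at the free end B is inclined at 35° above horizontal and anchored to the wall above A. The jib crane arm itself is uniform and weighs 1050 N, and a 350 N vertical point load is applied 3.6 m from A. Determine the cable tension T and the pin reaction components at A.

ΣM about A: T·sin35°·5.8 − 1050·2.9 − 350·3.6 = 0 → T = 4305/(5.8·0.573576) = 1294.06 ≈ 1294 N.
ΣF_x = 0: A_x − T·cos35° = 0 → A_x = 1294.06 × 0.819152 = 1060 N.
ΣF_y = 0: A_y + T·sin35° − 1050 − 350 = 0 → A_y = 1400 − 1294.06 × 0.573576 = 657.8 N.

T = 1294 N, A_x = 1060 N, A_y = 657.8 N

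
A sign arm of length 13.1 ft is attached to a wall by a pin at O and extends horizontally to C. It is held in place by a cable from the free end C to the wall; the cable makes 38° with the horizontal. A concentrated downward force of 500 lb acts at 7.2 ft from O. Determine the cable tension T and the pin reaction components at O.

T = 446.4 lb, O_x = 351.7 lb, O_y = 225.2 lb

ΣM about O: T·sin38°·13.1 − 500·7.2 = 0 → T = 3600/(13.1·0.615661) = 446.364 ≈ 446.4 lb.
ΣF_x = 0: O_x − T·cos38° = 0 → O_x = 446.364 × 0.788011 = 351.7 lb.
ΣF_y = 0: O_y + T·sin38° − 500 = 0 → O_y = 500 − 446.364 × 0.615661 = 225.2 lb.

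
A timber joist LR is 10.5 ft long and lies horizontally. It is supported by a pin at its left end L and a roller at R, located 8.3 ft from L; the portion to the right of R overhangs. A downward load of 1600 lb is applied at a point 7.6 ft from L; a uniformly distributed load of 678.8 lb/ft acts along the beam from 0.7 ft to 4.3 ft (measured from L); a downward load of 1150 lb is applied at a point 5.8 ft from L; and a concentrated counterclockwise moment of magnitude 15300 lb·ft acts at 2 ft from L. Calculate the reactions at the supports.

L_x = 0, L_y = 4032 lb, R_y = 1161 lb

Resultant of the distributed load: 678.8 × 3.6 = 2443.68 lb at 2.5 ft from L.
ΣM about L: R_y·8.3 − 1600·7.6 − (678.8·3.6)·2.5 − 1150·5.8 + 15300 = 0 → R_y = 9639.2/8.3 = 1161.35 ≈ 1161 lb.
ΣF_y = 0: L_y + 1161.35 − 1600 − 678.8·3.6 − 1150 = 0 → L_y = 4032 lb.
ΣF_x = 0: no horizontal applied forces, so L_x = 0.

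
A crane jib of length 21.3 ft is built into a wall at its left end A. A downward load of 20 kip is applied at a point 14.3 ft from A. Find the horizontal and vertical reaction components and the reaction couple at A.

A_x = 0, A_y = 20.00 kip, M_A = 286.0 kip·ft

ΣF_x = 0: A_x = 0.
ΣF_y = 0: A_y − 20 = 0 → A_y = 20.00 kip.
ΣM about A: M_A − 20·14.3 = 0 → M_A = 286.0 kip·ft.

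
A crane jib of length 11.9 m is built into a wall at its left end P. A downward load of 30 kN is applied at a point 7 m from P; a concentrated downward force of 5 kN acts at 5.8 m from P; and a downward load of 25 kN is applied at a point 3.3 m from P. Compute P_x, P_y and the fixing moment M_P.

ΣF_x = 0: P_x = 0.
ΣF_y = 0: P_y − 30 − 5 − 25 = 0 → P_y = 60.00 kN.
ΣM about P: M_P − 30·7 − 5·5.8 − 25·3.3 = 0 → M_P = 321.5 kN·m.

P_x = 0, P_y = 60.00 kN, M_P = 321.5 kN·m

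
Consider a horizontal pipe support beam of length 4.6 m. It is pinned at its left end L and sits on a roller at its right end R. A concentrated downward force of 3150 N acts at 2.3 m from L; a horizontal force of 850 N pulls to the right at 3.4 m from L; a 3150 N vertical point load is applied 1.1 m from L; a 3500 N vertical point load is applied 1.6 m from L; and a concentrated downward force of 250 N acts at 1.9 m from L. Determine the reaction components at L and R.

Moments about L: R_y·4.6 − 3150·2.3 − 3150·1.1 − 3500·1.6 − 250·1.9 = 0 → R_y = 16785/4.6 = 3648.91 ≈ 3649 N.
ΣF_y = 0: L_y + 3648.91 − 3150 − 3150 − 3500 − 250 = 0 → L_y = 6401 N.
ΣF_x = 0: L_x + 850 = 0 → L_x = -850.0 N.

L_x = -850.0 N, L_y = 6401 N, R_y = 3649 N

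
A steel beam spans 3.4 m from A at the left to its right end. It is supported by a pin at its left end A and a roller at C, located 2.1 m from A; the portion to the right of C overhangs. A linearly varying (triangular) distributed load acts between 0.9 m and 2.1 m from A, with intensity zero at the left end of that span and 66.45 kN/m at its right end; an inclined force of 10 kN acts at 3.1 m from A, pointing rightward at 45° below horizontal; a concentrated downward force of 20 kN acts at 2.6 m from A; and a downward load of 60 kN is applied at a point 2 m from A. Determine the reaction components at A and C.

Resultant of the triangular load: ½ × 66.45 × 1.2 = 39.87 kN, acting at 1.7 m from A (one-third of the span from the peak).
Moments about A: C_y·2.1 − (½·66.45·1.2)·1.7 − 10·sin45°·3.1 − 20·2.6 − 60·2 = 0 → C_y = 261.699/2.1 = 124.619 ≈ 124.6 kN.
ΣF_y = 0: A_y + 124.619 − ½·66.45·1.2 − 10·sin45° − 20 − 60 = 0 → A_y = 2.322 kN.
ΣF_x = 0: A_x + 10·cos45° = 0 → A_x = -7.071 kN.

A_x = -7.071 kN, A_y = 2.322 kN, C_y = 124.6 kN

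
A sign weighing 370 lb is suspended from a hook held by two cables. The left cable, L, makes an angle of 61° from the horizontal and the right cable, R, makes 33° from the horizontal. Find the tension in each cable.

ΣF_x = 0: −T_L·cos61° + T_R·cos33° = 0 → T_R = 0.578069·T_L.
ΣF_y = 0: T_L·sin61° + T_R·sin33° = 370.
Substitute: T_L·(0.87462 + 0.578069·0.544639) = 370 → T_L = 311.066 ≈ 311.1 lb.
Then T_R = 0.578069 × 311.066 = 179.8 lb.

T_L = 311.1 lb, T_R = 179.8 lb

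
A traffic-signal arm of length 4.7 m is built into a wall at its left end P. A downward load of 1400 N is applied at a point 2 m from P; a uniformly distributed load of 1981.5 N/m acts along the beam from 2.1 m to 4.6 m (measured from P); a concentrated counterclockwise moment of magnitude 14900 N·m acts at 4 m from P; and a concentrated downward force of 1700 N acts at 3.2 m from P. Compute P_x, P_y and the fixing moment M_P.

Resultant of the distributed load: 1981.5 × 2.5 = 4953.75 N at 3.35 m from P.
ΣF_x = 0: P_x = 0.
ΣF_y = 0: P_y − 1400 − 1981.5·2.5 − 1700 = 0 → P_y = 8054 N.
ΣM about P: M_P − 1400·2 − (1981.5·2.5)·3.35 + 14900 − 1700·3.2 = 0 → M_P = 9935 N·m.

P_x = 0, P_y = 8054 N, M_P = 9935 N·m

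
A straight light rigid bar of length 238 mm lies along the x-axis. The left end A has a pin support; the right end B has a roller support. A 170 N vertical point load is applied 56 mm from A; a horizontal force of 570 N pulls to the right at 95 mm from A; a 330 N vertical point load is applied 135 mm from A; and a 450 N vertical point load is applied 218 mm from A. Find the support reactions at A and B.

Taking moments about A: B_y·238 − 170·56 − 330·135 − 450·218 = 0 → B_y = 152170/238 = 639.37 ≈ 639.4 N.
ΣF_y = 0: A_y + 639.37 − 170 − 330 − 450 = 0 → A_y = 310.6 N.
ΣF_x = 0: A_x + 570 = 0 → A_x = -570.0 N.

A_x = -570.0 N, A_y = 310.6 N, B_y = 639.4 N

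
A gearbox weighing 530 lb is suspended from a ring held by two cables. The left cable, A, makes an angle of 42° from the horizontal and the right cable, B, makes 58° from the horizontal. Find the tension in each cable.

ΣF_x = 0: −T_A·cos42° + T_B·cos58° = 0 → T_B = 1.40237·T_A.
ΣF_y = 0: T_A·sin42° + T_B·sin58° = 530.
Substitute: T_A·(0.669131 + 1.40237·0.848048) = 530 → T_A = 285.19 ≈ 285.2 lb.
Then T_B = 1.40237 × 285.19 = 399.9 lb.

T_A = 285.2 lb, T_B = 399.9 lb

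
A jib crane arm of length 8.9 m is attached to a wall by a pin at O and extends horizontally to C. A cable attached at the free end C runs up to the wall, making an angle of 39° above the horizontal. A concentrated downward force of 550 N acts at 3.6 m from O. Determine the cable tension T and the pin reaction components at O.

T = 353.5 N, O_x = 274.7 N, O_y = 327.5 N

ΣM about O: T·sin39°·8.9 − 550·3.6 = 0 → T = 1980/(8.9·0.62932) = 353.512 ≈ 353.5 N.
ΣF_x = 0: O_x − T·cos39° = 0 → O_x = 353.512 × 0.777146 = 274.7 N.
ΣF_y = 0: O_y + T·sin39° − 550 = 0 → O_y = 550 − 353.512 × 0.62932 = 327.5 N.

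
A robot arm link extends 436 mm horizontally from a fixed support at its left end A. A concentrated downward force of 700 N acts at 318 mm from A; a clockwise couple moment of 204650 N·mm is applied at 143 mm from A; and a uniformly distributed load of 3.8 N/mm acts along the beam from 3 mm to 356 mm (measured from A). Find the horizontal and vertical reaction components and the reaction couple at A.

Resultant of the distributed load: 3.8 × 353 = 1341.4 N at 179.5 mm from A.
ΣF_x = 0: A_x = 0.
ΣF_y = 0: A_y − 700 − 3.8·353 = 0 → A_y = 2041 N.
ΣM about A: M_A − 700·318 − 204650 − (3.8·353)·179.5 = 0 → M_A = 668000 N·mm.

A_x = 0, A_y = 2041 N, M_A = 668000 N·mm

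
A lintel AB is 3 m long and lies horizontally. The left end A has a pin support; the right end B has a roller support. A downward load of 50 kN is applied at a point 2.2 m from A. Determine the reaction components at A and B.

A_x = 0, A_y = 13.33 kN, B_y = 36.67 kN

ΣM about A: B_y·3 − 50·2.2 = 0 → B_y = 110/3 = 36.6667 ≈ 36.67 kN.
ΣF_y = 0: A_y + 36.6667 − 50 = 0 → A_y = 13.33 kN.
ΣF_x = 0: no horizontal applied forces, so A_x = 0.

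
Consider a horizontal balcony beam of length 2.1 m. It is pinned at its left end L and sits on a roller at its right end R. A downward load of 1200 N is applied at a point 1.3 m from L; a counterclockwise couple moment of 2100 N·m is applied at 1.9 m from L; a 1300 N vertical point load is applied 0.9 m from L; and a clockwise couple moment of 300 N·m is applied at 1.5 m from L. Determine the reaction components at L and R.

L_x = 0, L_y = 2057 N, R_y = 442.9 N

ΣM about L: R_y·2.1 − 1200·1.3 + 2100 − 1300·0.9 − 300 = 0 → R_y = 930/2.1 = 442.857 ≈ 442.9 N.
ΣF_y = 0: L_y + 442.857 − 1200 − 1300 = 0 → L_y = 2057 N.
ΣF_x = 0: no horizontal applied forces, so L_x = 0.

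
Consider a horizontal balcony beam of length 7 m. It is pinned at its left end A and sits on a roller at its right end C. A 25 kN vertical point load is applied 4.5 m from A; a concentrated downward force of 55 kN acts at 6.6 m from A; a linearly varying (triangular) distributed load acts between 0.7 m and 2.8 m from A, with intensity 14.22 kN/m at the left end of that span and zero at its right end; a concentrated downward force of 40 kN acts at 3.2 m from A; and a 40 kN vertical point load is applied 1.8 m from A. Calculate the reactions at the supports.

Resultant of the triangular load: ½ × 14.22 × 2.1 = 14.931 kN, acting at 1.4 m from A (one-third of the span from the peak).
Moments about A: C_y·7 − 25·4.5 − 55·6.6 − (½·14.22·2.1)·1.4 − 40·3.2 − 40·1.8 = 0 → C_y = 696.4034/7 = 99.4862 ≈ 99.49 kN.
ΣF_y = 0: A_y + 99.4862 − 25 − 55 − ½·14.22·2.1 − 40 − 40 = 0 → A_y = 75.44 kN.
ΣF_x = 0: no horizontal applied forces, so A_x = 0.

A_x = 0, A_y = 75.44 kN, C_y = 99.49 kN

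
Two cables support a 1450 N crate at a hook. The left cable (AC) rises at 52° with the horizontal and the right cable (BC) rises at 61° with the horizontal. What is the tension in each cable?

T_AC = 763.7 N, T_BC = 969.8 N

ΣF_x = 0: −T_AC·cos52° + T_BC·cos61° = 0 → T_BC = 1.2699·T_AC.
ΣF_y = 0: T_AC·sin52° + T_BC·sin61° = 1450.
Substitute: T_AC·(0.788011 + 1.2699·0.87462) = 1450 → T_AC = 763.684 ≈ 763.7 N.
Then T_BC = 1.2699 × 763.684 = 969.8 N.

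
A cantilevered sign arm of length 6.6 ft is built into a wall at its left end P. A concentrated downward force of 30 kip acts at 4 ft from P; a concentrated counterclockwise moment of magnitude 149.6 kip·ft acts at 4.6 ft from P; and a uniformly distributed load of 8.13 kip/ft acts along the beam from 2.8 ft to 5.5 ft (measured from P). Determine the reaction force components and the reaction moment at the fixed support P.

Resultant of the distributed load: 8.13 × 2.7 = 21.951 kip at 4.15 ft from P.
ΣF_x = 0: P_x = 0.
ΣF_y = 0: P_y − 30 − 8.13·2.7 = 0 → P_y = 51.95 kip.
ΣM about P: M_P − 30·4 + 149.6 − (8.13·2.7)·4.15 = 0 → M_P = 61.50 kip·ft.

P_x = 0, P_y = 51.95 kip, M_P = 61.50 kip·ft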